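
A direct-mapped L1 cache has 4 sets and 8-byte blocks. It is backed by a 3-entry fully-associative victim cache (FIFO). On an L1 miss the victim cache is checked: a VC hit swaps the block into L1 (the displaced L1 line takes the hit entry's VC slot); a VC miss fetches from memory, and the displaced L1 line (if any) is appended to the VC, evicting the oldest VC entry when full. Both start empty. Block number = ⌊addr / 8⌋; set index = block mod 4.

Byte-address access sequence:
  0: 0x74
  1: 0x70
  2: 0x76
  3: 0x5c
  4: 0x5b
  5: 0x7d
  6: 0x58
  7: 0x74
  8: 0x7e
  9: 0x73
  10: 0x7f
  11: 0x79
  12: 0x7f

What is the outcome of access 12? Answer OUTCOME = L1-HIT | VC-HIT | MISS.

OUTCOME = L1-HIT

0: 0x74 (blk 14, set 2) → MISS  vc=[]
1: 0x70 (blk 14, set 2) → L1-HIT  vc=[]
2: 0x76 (blk 14, set 2) → L1-HIT  vc=[]
3: 0x5c (blk 11, set 3) → MISS  vc=[]
4: 0x5b (blk 11, set 3) → L1-HIT  vc=[]
5: 0x7d (blk 15, set 3) → MISS  vc=[11]
6: 0x58 (blk 11, set 3) → VC-HIT  vc=[15]
7: 0x74 (blk 14, set 2) → L1-HIT  vc=[15]
8: 0x7e (blk 15, set 3) → VC-HIT  vc=[11]
9: 0x73 (blk 14, set 2) → L1-HIT  vc=[11]
10: 0x7f (blk 15, set 3) → L1-HIT  vc=[11]
11: 0x79 (blk 15, set 3) → L1-HIT  vc=[11]
12: 0x7f (blk 15, set 3) → L1-HIT  vc=[11]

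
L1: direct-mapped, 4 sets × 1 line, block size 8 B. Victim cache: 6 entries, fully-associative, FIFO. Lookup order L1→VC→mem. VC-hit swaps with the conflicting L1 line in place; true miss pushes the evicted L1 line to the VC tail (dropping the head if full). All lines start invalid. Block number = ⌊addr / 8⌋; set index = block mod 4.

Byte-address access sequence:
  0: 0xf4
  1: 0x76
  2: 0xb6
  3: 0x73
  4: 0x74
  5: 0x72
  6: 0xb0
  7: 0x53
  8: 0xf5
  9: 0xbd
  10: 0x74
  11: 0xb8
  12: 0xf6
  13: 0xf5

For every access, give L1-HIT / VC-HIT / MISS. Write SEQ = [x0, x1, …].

SEQ = [MISS, MISS, MISS, VC-HIT, L1-HIT, L1-HIT, VC-HIT, MISS, VC-HIT, MISS, VC-HIT, L1-HIT, VC-HIT, L1-HIT]

0: 0xf4 (blk 30, set 2) → MISS  vc=[]
1: 0x76 (blk 14, set 2) → MISS  vc=[30]
2: 0xb6 (blk 22, set 2) → MISS  vc=[30, 14]
3: 0x73 (blk 14, set 2) → VC-HIT  vc=[30, 22]
4: 0x74 (blk 14, set 2) → L1-HIT  vc=[30, 22]
5: 0x72 (blk 14, set 2) → L1-HIT  vc=[30, 22]
6: 0xb0 (blk 22, set 2) → VC-HIT  vc=[30, 14]
7: 0x53 (blk 10, set 2) → MISS  vc=[30, 14, 22]
8: 0xf5 (blk 30, set 2) → VC-HIT  vc=[10, 14, 22]
9: 0xbd (blk 23, set 3) → MISS  vc=[10, 14, 22]
10: 0x74 (blk 14, set 2) → VC-HIT  vc=[10, 30, 22]
11: 0xb8 (blk 23, set 3) → L1-HIT  vc=[10, 30, 22]
12: 0xf6 (blk 30, set 2) → VC-HIT  vc=[10, 14, 22]
13: 0xf5 (blk 30, set 2) → L1-HIT  vc=[10, 14, 22]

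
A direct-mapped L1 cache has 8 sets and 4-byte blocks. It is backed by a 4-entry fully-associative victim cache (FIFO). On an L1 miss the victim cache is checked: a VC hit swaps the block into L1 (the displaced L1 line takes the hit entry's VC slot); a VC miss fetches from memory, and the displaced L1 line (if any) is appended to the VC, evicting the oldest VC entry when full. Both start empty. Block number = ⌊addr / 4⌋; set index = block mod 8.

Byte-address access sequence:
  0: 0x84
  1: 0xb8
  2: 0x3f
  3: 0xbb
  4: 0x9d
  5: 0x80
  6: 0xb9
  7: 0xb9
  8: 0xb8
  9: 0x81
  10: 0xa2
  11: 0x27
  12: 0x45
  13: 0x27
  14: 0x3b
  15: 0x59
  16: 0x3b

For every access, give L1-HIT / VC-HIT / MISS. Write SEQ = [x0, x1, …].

0: 0x84 (blk 33, set 1) → MISS  vc=[]
1: 0xb8 (blk 46, set 6) → MISS  vc=[]
2: 0x3f (blk 15, set 7) → MISS  vc=[]
3: 0xbb (blk 46, set 6) → L1-HIT  vc=[]
4: 0x9d (blk 39, set 7) → MISS  vc=[15]
5: 0x80 (blk 32, set 0) → MISS  vc=[15]
6: 0xb9 (blk 46, set 6) → L1-HIT  vc=[15]
7: 0xb9 (blk 46, set 6) → L1-HIT  vc=[15]
8: 0xb8 (blk 46, set 6) → L1-HIT  vc=[15]
9: 0x81 (blk 32, set 0) → L1-HIT  vc=[15]
10: 0xa2 (blk 40, set 0) → MISS  vc=[15, 32]
11: 0x27 (blk 9, set 1) → MISS  vc=[15, 32, 33]
12: 0x45 (blk 17, set 1) → MISS  vc=[15, 32, 33, 9]
13: 0x27 (blk 9, set 1) → VC-HIT  vc=[15, 32, 33, 17]
14: 0x3b (blk 14, set 6) → MISS  vc=[32, 33, 17, 46]
15: 0x59 (blk 22, set 6) → MISS  vc=[33, 17, 46, 14]
16: 0x3b (blk 14, set 6) → VC-HIT  vc=[33, 17, 46, 22]

SEQ = [MISS, MISS, MISS, L1-HIT, MISS, MISS, L1-HIT, L1-HIT, L1-HIT, L1-HIT, MISS, MISS, MISS, VC-HIT, MISS, MISS, VC-HIT]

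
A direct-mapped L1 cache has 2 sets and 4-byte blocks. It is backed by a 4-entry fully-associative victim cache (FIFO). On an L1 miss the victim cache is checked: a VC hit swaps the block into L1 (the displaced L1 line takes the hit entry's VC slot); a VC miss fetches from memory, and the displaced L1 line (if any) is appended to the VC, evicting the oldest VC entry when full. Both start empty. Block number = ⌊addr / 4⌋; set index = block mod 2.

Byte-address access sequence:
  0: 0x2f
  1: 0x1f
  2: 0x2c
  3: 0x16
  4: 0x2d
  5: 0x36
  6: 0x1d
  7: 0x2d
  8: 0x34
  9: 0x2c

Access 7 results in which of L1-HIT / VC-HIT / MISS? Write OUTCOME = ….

OUTCOME = VC-HIT

0: 0x2f (blk 11, set 1) → MISS  vc=[]
1: 0x1f (blk 7, set 1) → MISS  vc=[11]
2: 0x2c (blk 11, set 1) → VC-HIT  vc=[7]
3: 0x16 (blk 5, set 1) → MISS  vc=[7, 11]
4: 0x2d (blk 11, set 1) → VC-HIT  vc=[7, 5]
5: 0x36 (blk 13, set 1) → MISS  vc=[7, 5, 11]
6: 0x1d (blk 7, set 1) → VC-HIT  vc=[13, 5, 11]
7: 0x2d (blk 11, set 1) → VC-HIT  vc=[13, 5, 7]
8: 0x34 (blk 13, set 1) → VC-HIT  vc=[11, 5, 7]
9: 0x2c (blk 11, set 1) → VC-HIT  vc=[13, 5, 7]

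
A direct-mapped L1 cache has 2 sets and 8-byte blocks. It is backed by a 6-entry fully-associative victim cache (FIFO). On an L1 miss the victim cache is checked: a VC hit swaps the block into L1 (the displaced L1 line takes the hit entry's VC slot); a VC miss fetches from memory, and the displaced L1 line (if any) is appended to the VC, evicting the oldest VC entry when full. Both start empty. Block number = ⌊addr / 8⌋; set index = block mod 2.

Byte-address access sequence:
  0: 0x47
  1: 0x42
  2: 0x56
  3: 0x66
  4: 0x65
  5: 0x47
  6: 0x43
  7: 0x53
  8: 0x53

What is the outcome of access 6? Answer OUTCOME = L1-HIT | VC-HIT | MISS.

OUTCOME = L1-HIT

0: 0x47 (blk 8, set 0) → MISS  vc=[]
1: 0x42 (blk 8, set 0) → L1-HIT  vc=[]
2: 0x56 (blk 10, set 0) → MISS  vc=[8]
3: 0x66 (blk 12, set 0) → MISS  vc=[8, 10]
4: 0x65 (blk 12, set 0) → L1-HIT  vc=[8, 10]
5: 0x47 (blk 8, set 0) → VC-HIT  vc=[12, 10]
6: 0x43 (blk 8, set 0) → L1-HIT  vc=[12, 10]
7: 0x53 (blk 10, set 0) → VC-HIT  vc=[12, 8]
8: 0x53 (blk 10, set 0) → L1-HIT  vc=[12, 8]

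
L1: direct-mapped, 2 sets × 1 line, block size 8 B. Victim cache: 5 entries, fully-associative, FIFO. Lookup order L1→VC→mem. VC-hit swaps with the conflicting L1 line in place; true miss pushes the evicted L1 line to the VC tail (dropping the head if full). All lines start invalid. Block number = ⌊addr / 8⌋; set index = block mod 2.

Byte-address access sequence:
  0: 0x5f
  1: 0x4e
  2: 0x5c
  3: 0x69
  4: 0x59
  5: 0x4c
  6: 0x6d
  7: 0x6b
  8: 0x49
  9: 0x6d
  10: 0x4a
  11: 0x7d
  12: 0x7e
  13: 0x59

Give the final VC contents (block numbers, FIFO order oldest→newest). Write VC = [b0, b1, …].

  [0] addr=0x5f blk=11 s=1: MISS | VC []
  [1] addr=0x4e blk=9 s=1: MISS | VC [11]
  [2] addr=0x5c blk=11 s=1: VC-HIT | VC [9]
  [3] addr=0x69 blk=13 s=1: MISS | VC [9, 11]
  [4] addr=0x59 blk=11 s=1: VC-HIT | VC [9, 13]
  [5] addr=0x4c blk=9 s=1: VC-HIT | VC [11, 13]
  [6] addr=0x6d blk=13 s=1: VC-HIT | VC [11, 9]
  [7] addr=0x6b blk=13 s=1: L1-HIT | VC [11, 9]
  [8] addr=0x49 blk=9 s=1: VC-HIT | VC [11, 13]
  [9] addr=0x6d blk=13 s=1: VC-HIT | VC [11, 9]
  [10] addr=0x4a blk=9 s=1: VC-HIT | VC [11, 13]
  [11] addr=0x7d blk=15 s=1: MISS | VC [11, 13, 9]
  [12] addr=0x7e blk=15 s=1: L1-HIT | VC [11, 13, 9]
  [13] addr=0x59 blk=11 s=1: VC-HIT | VC [15, 13, 9]

VC = [15, 13, 9]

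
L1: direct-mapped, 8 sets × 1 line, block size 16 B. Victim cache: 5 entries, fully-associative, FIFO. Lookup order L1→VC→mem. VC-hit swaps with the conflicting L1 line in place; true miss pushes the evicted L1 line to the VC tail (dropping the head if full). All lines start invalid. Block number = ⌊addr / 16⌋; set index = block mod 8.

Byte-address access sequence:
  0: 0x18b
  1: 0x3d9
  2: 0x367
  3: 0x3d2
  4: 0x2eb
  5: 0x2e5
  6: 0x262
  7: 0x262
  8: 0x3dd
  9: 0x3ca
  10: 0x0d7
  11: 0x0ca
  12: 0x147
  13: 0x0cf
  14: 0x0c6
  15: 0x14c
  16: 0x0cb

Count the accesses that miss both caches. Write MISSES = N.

  [0] addr=0x18b blk=24 s=0: MISS | VC []
  [1] addr=0x3d9 blk=61 s=5: MISS | VC []
  [2] addr=0x367 blk=54 s=6: MISS | VC []
  [3] addr=0x3d2 blk=61 s=5: L1-HIT | VC []
  [4] addr=0x2eb blk=46 s=6: MISS | VC [54]
  [5] addr=0x2e5 blk=46 s=6: L1-HIT | VC [54]
  [6] addr=0x262 blk=38 s=6: MISS | VC [54, 46]
  [7] addr=0x262 blk=38 s=6: L1-HIT | VC [54, 46]
  [8] addr=0x3dd blk=61 s=5: L1-HIT | VC [54, 46]
  [9] addr=0x3ca blk=60 s=4: MISS | VC [54, 46]
  [10] addr=0xd7 blk=13 s=5: MISS | VC [54, 46, 61]
  [11] addr=0xca blk=12 s=4: MISS | VC [54, 46, 61, 60]
  [12] addr=0x147 blk=20 s=4: MISS | VC [54, 46, 61, 60, 12]
  [13] addr=0xcf blk=12 s=4: VC-HIT | VC [54, 46, 61, 60, 20]
  [14] addr=0xc6 blk=12 s=4: L1-HIT | VC [54, 46, 61, 60, 20]
  [15] addr=0x14c blk=20 s=4: VC-HIT | VC [54, 46, 61, 60, 12]
  [16] addr=0xcb blk=12 s=4: VC-HIT | VC [54, 46, 61, 60, 20]

MISSES = 9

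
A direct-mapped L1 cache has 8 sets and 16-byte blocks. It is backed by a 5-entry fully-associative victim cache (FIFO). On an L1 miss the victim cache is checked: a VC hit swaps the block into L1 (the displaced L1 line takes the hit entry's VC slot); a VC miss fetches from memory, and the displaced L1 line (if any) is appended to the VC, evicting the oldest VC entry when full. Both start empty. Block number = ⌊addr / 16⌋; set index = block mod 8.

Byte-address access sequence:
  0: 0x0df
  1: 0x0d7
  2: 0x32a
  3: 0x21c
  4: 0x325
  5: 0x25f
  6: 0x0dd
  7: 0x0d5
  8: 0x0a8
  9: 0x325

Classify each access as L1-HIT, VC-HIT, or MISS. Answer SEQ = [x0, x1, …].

0: 0xdf (blk 13, set 5) → MISS  vc=[]
1: 0xd7 (blk 13, set 5) → L1-HIT  vc=[]
2: 0x32a (blk 50, set 2) → MISS  vc=[]
3: 0x21c (blk 33, set 1) → MISS  vc=[]
4: 0x325 (blk 50, set 2) → L1-HIT  vc=[]
5: 0x25f (blk 37, set 5) → MISS  vc=[13]
6: 0xdd (blk 13, set 5) → VC-HIT  vc=[37]
7: 0xd5 (blk 13, set 5) → L1-HIT  vc=[37]
8: 0xa8 (blk 10, set 2) → MISS  vc=[37, 50]
9: 0x325 (blk 50, set 2) → VC-HIT  vc=[37, 10]

SEQ = [MISS, L1-HIT, MISS, MISS, L1-HIT, MISS, VC-HIT, L1-HIT, MISS, VC-HIT]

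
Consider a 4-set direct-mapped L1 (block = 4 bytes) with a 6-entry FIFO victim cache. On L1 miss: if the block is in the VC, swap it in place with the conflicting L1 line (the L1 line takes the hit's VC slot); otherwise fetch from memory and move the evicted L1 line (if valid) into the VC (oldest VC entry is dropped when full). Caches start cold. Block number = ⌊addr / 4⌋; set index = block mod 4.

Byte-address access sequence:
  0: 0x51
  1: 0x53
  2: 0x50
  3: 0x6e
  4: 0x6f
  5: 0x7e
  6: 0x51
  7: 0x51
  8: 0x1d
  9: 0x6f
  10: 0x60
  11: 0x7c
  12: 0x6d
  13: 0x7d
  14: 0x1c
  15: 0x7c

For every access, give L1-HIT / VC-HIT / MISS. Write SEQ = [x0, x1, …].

0: 0x51 (blk 20, set 0) → MISS  vc=[]
1: 0x53 (blk 20, set 0) → L1-HIT  vc=[]
2: 0x50 (blk 20, set 0) → L1-HIT  vc=[]
3: 0x6e (blk 27, set 3) → MISS  vc=[]
4: 0x6f (blk 27, set 3) → L1-HIT  vc=[]
5: 0x7e (blk 31, set 3) → MISS  vc=[27]
6: 0x51 (blk 20, set 0) → L1-HIT  vc=[27]
7: 0x51 (blk 20, set 0) → L1-HIT  vc=[27]
8: 0x1d (blk 7, set 3) → MISS  vc=[27, 31]
9: 0x6f (blk 27, set 3) → VC-HIT  vc=[7, 31]
10: 0x60 (blk 24, set 0) → MISS  vc=[7, 31, 20]
11: 0x7c (blk 31, set 3) → VC-HIT  vc=[7, 27, 20]
12: 0x6d (blk 27, set 3) → VC-HIT  vc=[7, 31, 20]
13: 0x7d (blk 31, set 3) → VC-HIT  vc=[7, 27, 20]
14: 0x1c (blk 7, set 3) → VC-HIT  vc=[31, 27, 20]
15: 0x7c (blk 31, set 3) → VC-HIT  vc=[7, 27, 20]

SEQ = [MISS, L1-HIT, L1-HIT, MISS, L1-HIT, MISS, L1-HIT, L1-HIT, MISS, VC-HIT, MISS, VC-HIT, VC-HIT, VC-HIT, VC-HIT, VC-HIT]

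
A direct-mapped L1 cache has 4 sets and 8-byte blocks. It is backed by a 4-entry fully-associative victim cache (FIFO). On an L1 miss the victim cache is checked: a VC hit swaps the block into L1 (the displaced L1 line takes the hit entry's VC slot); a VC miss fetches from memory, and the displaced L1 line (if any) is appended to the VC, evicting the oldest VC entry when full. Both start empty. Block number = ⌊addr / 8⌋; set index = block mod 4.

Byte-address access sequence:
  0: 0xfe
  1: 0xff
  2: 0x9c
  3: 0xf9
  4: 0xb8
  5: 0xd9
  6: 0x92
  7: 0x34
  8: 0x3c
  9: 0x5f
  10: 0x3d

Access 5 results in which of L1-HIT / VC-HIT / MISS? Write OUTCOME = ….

OUTCOME = MISS

#0 0xfe→b31/s3 MISS; vc=[]
#1 0xff→b31/s3 L1-HIT; vc=[]
#2 0x9c→b19/s3 MISS; vc=[31]
#3 0xf9→b31/s3 VC-HIT; vc=[19]
#4 0xb8→b23/s3 MISS; vc=[19,31]
#5 0xd9→b27/s3 MISS; vc=[19,31,23]
#6 0x92→b18/s2 MISS; vc=[19,31,23]
#7 0x34→b6/s2 MISS; vc=[19,31,23,18]
#8 0x3c→b7/s3 MISS; vc=[31,23,18,27]
#9 0x5f→b11/s3 MISS; vc=[23,18,27,7]
#10 0x3d→b7/s3 VC-HIT; vc=[23,18,27,11]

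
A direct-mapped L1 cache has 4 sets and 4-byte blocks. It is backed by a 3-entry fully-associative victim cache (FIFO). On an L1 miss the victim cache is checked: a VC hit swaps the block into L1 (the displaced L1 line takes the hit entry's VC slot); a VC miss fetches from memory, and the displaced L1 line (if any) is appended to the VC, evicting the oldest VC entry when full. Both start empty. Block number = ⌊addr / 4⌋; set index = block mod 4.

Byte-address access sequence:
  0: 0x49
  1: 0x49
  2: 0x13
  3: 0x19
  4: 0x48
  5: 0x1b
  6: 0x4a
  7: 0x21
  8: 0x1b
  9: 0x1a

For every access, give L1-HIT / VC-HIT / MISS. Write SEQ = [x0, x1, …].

#0 0x49→b18/s2 MISS; vc=[]
#1 0x49→b18/s2 L1-HIT; vc=[]
#2 0x13→b4/s0 MISS; vc=[]
#3 0x19→b6/s2 MISS; vc=[18]
#4 0x48→b18/s2 VC-HIT; vc=[6]
#5 0x1b→b6/s2 VC-HIT; vc=[18]
#6 0x4a→b18/s2 VC-HIT; vc=[6]
#7 0x21→b8/s0 MISS; vc=[6,4]
#8 0x1b→b6/s2 VC-HIT; vc=[18,4]
#9 0x1a→b6/s2 L1-HIT; vc=[18,4]

SEQ = [MISS, L1-HIT, MISS, MISS, VC-HIT, VC-HIT, VC-HIT, MISS, VC-HIT, L1-HIT]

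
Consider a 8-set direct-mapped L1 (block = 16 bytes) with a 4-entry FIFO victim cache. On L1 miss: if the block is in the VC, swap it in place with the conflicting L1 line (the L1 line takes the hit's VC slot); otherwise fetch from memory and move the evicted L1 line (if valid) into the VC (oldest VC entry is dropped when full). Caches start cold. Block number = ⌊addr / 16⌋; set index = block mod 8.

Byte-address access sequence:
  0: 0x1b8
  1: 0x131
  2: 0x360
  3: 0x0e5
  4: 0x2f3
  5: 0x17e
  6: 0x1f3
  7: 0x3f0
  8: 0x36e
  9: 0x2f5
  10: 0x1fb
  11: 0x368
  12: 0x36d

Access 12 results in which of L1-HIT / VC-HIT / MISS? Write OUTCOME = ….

0: 0x1b8 (blk 27, set 3) → MISS  vc=[]
1: 0x131 (blk 19, set 3) → MISS  vc=[27]
2: 0x360 (blk 54, set 6) → MISS  vc=[27]
3: 0xe5 (blk 14, set 6) → MISS  vc=[27, 54]
4: 0x2f3 (blk 47, set 7) → MISS  vc=[27, 54]
5: 0x17e (blk 23, set 7) → MISS  vc=[27, 54, 47]
6: 0x1f3 (blk 31, set 7) → MISS  vc=[27, 54, 47, 23]
7: 0x3f0 (blk 63, set 7) → MISS  vc=[54, 47, 23, 31]
8: 0x36e (blk 54, set 6) → VC-HIT  vc=[14, 47, 23, 31]
9: 0x2f5 (blk 47, set 7) → VC-HIT  vc=[14, 63, 23, 31]
10: 0x1fb (blk 31, set 7) → VC-HIT  vc=[14, 63, 23, 47]
11: 0x368 (blk 54, set 6) → L1-HIT  vc=[14, 63, 23, 47]
12: 0x36d (blk 54, set 6) → L1-HIT  vc=[14, 63, 23, 47]

OUTCOME = L1-HIT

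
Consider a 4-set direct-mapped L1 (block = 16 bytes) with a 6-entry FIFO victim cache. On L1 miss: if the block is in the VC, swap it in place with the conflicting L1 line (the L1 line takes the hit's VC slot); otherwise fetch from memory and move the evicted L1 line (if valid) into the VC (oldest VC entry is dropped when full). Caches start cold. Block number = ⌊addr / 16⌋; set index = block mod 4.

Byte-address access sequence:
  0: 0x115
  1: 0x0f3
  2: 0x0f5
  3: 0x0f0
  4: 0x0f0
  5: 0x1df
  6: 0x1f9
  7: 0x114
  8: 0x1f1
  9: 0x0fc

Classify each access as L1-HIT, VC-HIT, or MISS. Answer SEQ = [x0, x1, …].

  [0] addr=0x115 blk=17 s=1: MISS | VC []
  [1] addr=0xf3 blk=15 s=3: MISS | VC []
  [2] addr=0xf5 blk=15 s=3: L1-HIT | VC []
  [3] addr=0xf0 blk=15 s=3: L1-HIT | VC []
  [4] addr=0xf0 blk=15 s=3: L1-HIT | VC []
  [5] addr=0x1df blk=29 s=1: MISS | VC [17]
  [6] addr=0x1f9 blk=31 s=3: MISS | VC [17, 15]
  [7] addr=0x114 blk=17 s=1: VC-HIT | VC [29, 15]
  [8] addr=0x1f1 blk=31 s=3: L1-HIT | VC [29, 15]
  [9] addr=0xfc blk=15 s=3: VC-HIT | VC [29, 31]

SEQ = [MISS, MISS, L1-HIT, L1-HIT, L1-HIT, MISS, MISS, VC-HIT, L1-HIT, VC-HIT]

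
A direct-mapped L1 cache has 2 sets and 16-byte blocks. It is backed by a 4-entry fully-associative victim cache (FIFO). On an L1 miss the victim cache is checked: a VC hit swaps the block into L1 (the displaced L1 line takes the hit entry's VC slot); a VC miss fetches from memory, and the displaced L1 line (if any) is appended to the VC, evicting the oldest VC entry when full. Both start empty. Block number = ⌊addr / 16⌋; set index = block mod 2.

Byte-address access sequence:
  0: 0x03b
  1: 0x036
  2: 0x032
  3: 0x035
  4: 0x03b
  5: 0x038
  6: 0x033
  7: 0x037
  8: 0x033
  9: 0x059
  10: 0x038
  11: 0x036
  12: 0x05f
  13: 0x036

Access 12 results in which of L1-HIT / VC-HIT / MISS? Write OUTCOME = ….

OUTCOME = VC-HIT

0: 0x3b (blk 3, set 1) → MISS  vc=[]
1: 0x36 (blk 3, set 1) → L1-HIT  vc=[]
2: 0x32 (blk 3, set 1) → L1-HIT  vc=[]
3: 0x35 (blk 3, set 1) → L1-HIT  vc=[]
4: 0x3b (blk 3, set 1) → L1-HIT  vc=[]
5: 0x38 (blk 3, set 1) → L1-HIT  vc=[]
6: 0x33 (blk 3, set 1) → L1-HIT  vc=[]
7: 0x37 (blk 3, set 1) → L1-HIT  vc=[]
8: 0x33 (blk 3, set 1) → L1-HIT  vc=[]
9: 0x59 (blk 5, set 1) → MISS  vc=[3]
10: 0x38 (blk 3, set 1) → VC-HIT  vc=[5]
11: 0x36 (blk 3, set 1) → L1-HIT  vc=[5]
12: 0x5f (blk 5, set 1) → VC-HIT  vc=[3]
13: 0x36 (blk 3, set 1) → VC-HIT  vc=[5]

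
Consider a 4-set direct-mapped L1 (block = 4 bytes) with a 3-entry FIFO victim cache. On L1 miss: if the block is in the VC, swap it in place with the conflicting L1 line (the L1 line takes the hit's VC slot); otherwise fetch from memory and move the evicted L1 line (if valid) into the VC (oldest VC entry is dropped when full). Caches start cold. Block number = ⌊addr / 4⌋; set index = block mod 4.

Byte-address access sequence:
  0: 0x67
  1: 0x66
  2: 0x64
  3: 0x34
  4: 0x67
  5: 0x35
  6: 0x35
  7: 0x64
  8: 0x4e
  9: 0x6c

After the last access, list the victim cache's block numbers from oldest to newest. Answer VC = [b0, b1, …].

VC = [13, 19]

#0 0x67→b25/s1 MISS; vc=[]
#1 0x66→b25/s1 L1-HIT; vc=[]
#2 0x64→b25/s1 L1-HIT; vc=[]
#3 0x34→b13/s1 MISS; vc=[25]
#4 0x67→b25/s1 VC-HIT; vc=[13]
#5 0x35→b13/s1 VC-HIT; vc=[25]
#6 0x35→b13/s1 L1-HIT; vc=[25]
#7 0x64→b25/s1 VC-HIT; vc=[13]
#8 0x4e→b19/s3 MISS; vc=[13]
#9 0x6c→b27/s3 MISS; vc=[13,19]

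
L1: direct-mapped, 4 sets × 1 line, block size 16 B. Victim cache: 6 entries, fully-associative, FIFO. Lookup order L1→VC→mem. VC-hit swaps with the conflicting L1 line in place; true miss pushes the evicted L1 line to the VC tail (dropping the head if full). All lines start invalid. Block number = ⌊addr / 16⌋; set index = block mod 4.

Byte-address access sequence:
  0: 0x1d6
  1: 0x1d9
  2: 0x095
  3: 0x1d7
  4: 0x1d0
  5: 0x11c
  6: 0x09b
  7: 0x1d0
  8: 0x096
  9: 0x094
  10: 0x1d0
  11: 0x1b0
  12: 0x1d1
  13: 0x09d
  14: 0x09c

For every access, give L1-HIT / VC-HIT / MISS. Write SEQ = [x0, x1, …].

SEQ = [MISS, L1-HIT, MISS, VC-HIT, L1-HIT, MISS, VC-HIT, VC-HIT, VC-HIT, L1-HIT, VC-HIT, MISS, L1-HIT, VC-HIT, L1-HIT]

#0 0x1d6→b29/s1 MISS; vc=[]
#1 0x1d9→b29/s1 L1-HIT; vc=[]
#2 0x95→b9/s1 MISS; vc=[29]
#3 0x1d7→b29/s1 VC-HIT; vc=[9]
#4 0x1d0→b29/s1 L1-HIT; vc=[9]
#5 0x11c→b17/s1 MISS; vc=[9,29]
#6 0x9b→b9/s1 VC-HIT; vc=[17,29]
#7 0x1d0→b29/s1 VC-HIT; vc=[17,9]
#8 0x96→b9/s1 VC-HIT; vc=[17,29]
#9 0x94→b9/s1 L1-HIT; vc=[17,29]
#10 0x1d0→b29/s1 VC-HIT; vc=[17,9]
#11 0x1b0→b27/s3 MISS; vc=[17,9]
#12 0x1d1→b29/s1 L1-HIT; vc=[17,9]
#13 0x9d→b9/s1 VC-HIT; vc=[17,29]
#14 0x9c→b9/s1 L1-HIT; vc=[17,29]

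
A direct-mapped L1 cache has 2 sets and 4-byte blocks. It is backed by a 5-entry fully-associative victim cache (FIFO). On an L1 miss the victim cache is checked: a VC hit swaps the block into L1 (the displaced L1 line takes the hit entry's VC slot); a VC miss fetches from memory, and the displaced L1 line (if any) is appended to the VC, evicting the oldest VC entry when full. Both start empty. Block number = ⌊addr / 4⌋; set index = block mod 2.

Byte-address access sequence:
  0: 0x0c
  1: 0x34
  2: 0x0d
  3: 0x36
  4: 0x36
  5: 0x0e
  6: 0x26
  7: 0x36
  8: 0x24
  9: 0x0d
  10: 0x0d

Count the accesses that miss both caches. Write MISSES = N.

  [0] addr=0xc blk=3 s=1: MISS | VC []
  [1] addr=0x34 blk=13 s=1: MISS | VC [3]
  [2] addr=0xd blk=3 s=1: VC-HIT | VC [13]
  [3] addr=0x36 blk=13 s=1: VC-HIT | VC [3]
  [4] addr=0x36 blk=13 s=1: L1-HIT | VC [3]
  [5] addr=0xe blk=3 s=1: VC-HIT | VC [13]
  [6] addr=0x26 blk=9 s=1: MISS | VC [13, 3]
  [7] addr=0x36 blk=13 s=1: VC-HIT | VC [9, 3]
  [8] addr=0x24 blk=9 s=1: VC-HIT | VC [13, 3]
  [9] addr=0xd blk=3 s=1: VC-HIT | VC [13, 9]
  [10] addr=0xd blk=3 s=1: L1-HIT | VC [13, 9]

MISSES = 3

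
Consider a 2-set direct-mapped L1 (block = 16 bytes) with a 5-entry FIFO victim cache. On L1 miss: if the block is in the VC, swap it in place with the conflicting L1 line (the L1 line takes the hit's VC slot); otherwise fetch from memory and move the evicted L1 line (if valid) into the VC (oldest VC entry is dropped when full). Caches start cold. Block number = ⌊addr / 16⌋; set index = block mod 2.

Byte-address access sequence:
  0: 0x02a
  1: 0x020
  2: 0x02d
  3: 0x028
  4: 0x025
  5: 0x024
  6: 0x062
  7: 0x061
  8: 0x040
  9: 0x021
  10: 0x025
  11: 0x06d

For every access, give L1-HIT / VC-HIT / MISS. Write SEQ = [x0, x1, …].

  [0] addr=0x2a blk=2 s=0: MISS | VC []
  [1] addr=0x20 blk=2 s=0: L1-HIT | VC []
  [2] addr=0x2d blk=2 s=0: L1-HIT | VC []
  [3] addr=0x28 blk=2 s=0: L1-HIT | VC []
  [4] addr=0x25 blk=2 s=0: L1-HIT | VC []
  [5] addr=0x24 blk=2 s=0: L1-HIT | VC []
  [6] addr=0x62 blk=6 s=0: MISS | VC [2]
  [7] addr=0x61 blk=6 s=0: L1-HIT | VC [2]
  [8] addr=0x40 blk=4 s=0: MISS | VC [2, 6]
  [9] addr=0x21 blk=2 s=0: VC-HIT | VC [4, 6]
  [10] addr=0x25 blk=2 s=0: L1-HIT | VC [4, 6]
  [11] addr=0x6d blk=6 s=0: VC-HIT | VC [4, 2]

SEQ = [MISS, L1-HIT, L1-HIT, L1-HIT, L1-HIT, L1-HIT, MISS, L1-HIT, MISS, VC-HIT, L1-HIT, VC-HIT]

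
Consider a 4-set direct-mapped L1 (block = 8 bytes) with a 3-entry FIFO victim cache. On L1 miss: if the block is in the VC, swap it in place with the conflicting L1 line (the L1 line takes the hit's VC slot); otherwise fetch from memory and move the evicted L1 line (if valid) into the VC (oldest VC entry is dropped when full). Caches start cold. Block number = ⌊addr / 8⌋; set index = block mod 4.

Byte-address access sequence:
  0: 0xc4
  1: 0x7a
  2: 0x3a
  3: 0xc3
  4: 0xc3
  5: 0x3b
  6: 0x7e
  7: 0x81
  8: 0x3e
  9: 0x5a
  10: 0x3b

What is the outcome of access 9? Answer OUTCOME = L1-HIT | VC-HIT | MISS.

#0 0xc4→b24/s0 MISS; vc=[]
#1 0x7a→b15/s3 MISS; vc=[]
#2 0x3a→b7/s3 MISS; vc=[15]
#3 0xc3→b24/s0 L1-HIT; vc=[15]
#4 0xc3→b24/s0 L1-HIT; vc=[15]
#5 0x3b→b7/s3 L1-HIT; vc=[15]
#6 0x7e→b15/s3 VC-HIT; vc=[7]
#7 0x81→b16/s0 MISS; vc=[7,24]
#8 0x3e→b7/s3 VC-HIT; vc=[15,24]
#9 0x5a→b11/s3 MISS; vc=[15,24,7]
#10 0x3b→b7/s3 VC-HIT; vc=[15,24,11]

OUTCOME = MISS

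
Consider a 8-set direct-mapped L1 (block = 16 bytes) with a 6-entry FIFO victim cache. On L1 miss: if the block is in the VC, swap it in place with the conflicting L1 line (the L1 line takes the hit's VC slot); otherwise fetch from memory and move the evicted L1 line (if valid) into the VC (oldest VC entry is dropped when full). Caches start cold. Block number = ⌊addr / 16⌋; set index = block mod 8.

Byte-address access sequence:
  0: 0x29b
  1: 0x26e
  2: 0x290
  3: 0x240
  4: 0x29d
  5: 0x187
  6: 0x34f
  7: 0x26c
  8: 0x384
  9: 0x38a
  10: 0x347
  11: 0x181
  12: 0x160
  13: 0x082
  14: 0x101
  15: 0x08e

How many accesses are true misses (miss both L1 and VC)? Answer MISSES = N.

#0 0x29b→b41/s1 MISS; vc=[]
#1 0x26e→b38/s6 MISS; vc=[]
#2 0x290→b41/s1 L1-HIT; vc=[]
#3 0x240→b36/s4 MISS; vc=[]
#4 0x29d→b41/s1 L1-HIT; vc=[]
#5 0x187→b24/s0 MISS; vc=[]
#6 0x34f→b52/s4 MISS; vc=[36]
#7 0x26c→b38/s6 L1-HIT; vc=[36]
#8 0x384→b56/s0 MISS; vc=[36,24]
#9 0x38a→b56/s0 L1-HIT; vc=[36,24]
#10 0x347→b52/s4 L1-HIT; vc=[36,24]
#11 0x181→b24/s0 VC-HIT; vc=[36,56]
#12 0x160→b22/s6 MISS; vc=[36,56,38]
#13 0x82→b8/s0 MISS; vc=[36,56,38,24]
#14 0x101→b16/s0 MISS; vc=[36,56,38,24,8]
#15 0x8e→b8/s0 VC-HIT; vc=[36,56,38,24,16]

MISSES = 9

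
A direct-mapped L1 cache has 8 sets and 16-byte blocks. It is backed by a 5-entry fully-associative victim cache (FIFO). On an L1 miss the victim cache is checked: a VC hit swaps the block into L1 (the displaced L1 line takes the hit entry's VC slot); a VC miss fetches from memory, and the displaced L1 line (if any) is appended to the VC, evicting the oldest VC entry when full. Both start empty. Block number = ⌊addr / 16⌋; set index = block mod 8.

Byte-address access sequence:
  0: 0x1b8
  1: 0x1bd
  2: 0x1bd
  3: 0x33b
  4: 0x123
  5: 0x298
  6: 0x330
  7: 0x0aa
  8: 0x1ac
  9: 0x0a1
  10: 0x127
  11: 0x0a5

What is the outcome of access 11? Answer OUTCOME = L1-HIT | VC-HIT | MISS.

OUTCOME = VC-HIT

  [0] addr=0x1b8 blk=27 s=3: MISS | VC []
  [1] addr=0x1bd blk=27 s=3: L1-HIT | VC []
  [2] addr=0x1bd blk=27 s=3: L1-HIT | VC []
  [3] addr=0x33b blk=51 s=3: MISS | VC [27]
  [4] addr=0x123 blk=18 s=2: MISS | VC [27]
  [5] addr=0x298 blk=41 s=1: MISS | VC [27]
  [6] addr=0x330 blk=51 s=3: L1-HIT | VC [27]
  [7] addr=0xaa blk=10 s=2: MISS | VC [27, 18]
  [8] addr=0x1ac blk=26 s=2: MISS | VC [27, 18, 10]
  [9] addr=0xa1 blk=10 s=2: VC-HIT | VC [27, 18, 26]
  [10] addr=0x127 blk=18 s=2: VC-HIT | VC [27, 10, 26]
  [11] addr=0xa5 blk=10 s=2: VC-HIT | VC [27, 18, 26]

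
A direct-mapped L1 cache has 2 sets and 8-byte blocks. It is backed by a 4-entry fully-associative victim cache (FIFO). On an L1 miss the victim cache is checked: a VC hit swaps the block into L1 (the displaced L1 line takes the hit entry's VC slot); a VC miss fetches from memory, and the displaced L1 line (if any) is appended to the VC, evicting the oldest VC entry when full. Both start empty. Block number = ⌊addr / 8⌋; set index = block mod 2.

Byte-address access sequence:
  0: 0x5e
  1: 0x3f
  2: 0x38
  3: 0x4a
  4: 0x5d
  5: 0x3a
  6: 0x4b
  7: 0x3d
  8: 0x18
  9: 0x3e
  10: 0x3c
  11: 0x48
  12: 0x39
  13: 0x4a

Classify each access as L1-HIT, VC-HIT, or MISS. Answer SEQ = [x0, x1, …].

#0 0x5e→b11/s1 MISS; vc=[]
#1 0x3f→b7/s1 MISS; vc=[11]
#2 0x38→b7/s1 L1-HIT; vc=[11]
#3 0x4a→b9/s1 MISS; vc=[11,7]
#4 0x5d→b11/s1 VC-HIT; vc=[9,7]
#5 0x3a→b7/s1 VC-HIT; vc=[9,11]
#6 0x4b→b9/s1 VC-HIT; vc=[7,11]
#7 0x3d→b7/s1 VC-HIT; vc=[9,11]
#8 0x18→b3/s1 MISS; vc=[9,11,7]
#9 0x3e→b7/s1 VC-HIT; vc=[9,11,3]
#10 0x3c→b7/s1 L1-HIT; vc=[9,11,3]
#11 0x48→b9/s1 VC-HIT; vc=[7,11,3]
#12 0x39→b7/s1 VC-HIT; vc=[9,11,3]
#13 0x4a→b9/s1 VC-HIT; vc=[7,11,3]

SEQ = [MISS, MISS, L1-HIT, MISS, VC-HIT, VC-HIT, VC-HIT, VC-HIT, MISS, VC-HIT, L1-HIT, VC-HIT, VC-HIT, VC-HIT]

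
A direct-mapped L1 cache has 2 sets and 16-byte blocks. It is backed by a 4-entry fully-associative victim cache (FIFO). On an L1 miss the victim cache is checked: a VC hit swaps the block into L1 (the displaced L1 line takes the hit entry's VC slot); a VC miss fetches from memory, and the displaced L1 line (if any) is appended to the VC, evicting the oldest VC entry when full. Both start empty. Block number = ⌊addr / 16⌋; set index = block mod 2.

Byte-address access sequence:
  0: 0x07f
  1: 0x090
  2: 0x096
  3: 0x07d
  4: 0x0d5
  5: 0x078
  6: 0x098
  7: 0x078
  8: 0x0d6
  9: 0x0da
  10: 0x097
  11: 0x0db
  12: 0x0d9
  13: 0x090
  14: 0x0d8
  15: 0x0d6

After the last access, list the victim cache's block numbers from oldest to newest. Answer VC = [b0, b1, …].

VC = [9, 7]

  [0] addr=0x7f blk=7 s=1: MISS | VC []
  [1] addr=0x90 blk=9 s=1: MISS | VC [7]
  [2] addr=0x96 blk=9 s=1: L1-HIT | VC [7]
  [3] addr=0x7d blk=7 s=1: VC-HIT | VC [9]
  [4] addr=0xd5 blk=13 s=1: MISS | VC [9, 7]
  [5] addr=0x78 blk=7 s=1: VC-HIT | VC [9, 13]
  [6] addr=0x98 blk=9 s=1: VC-HIT | VC [7, 13]
  [7] addr=0x78 blk=7 s=1: VC-HIT | VC [9, 13]
  [8] addr=0xd6 blk=13 s=1: VC-HIT | VC [9, 7]
  [9] addr=0xda blk=13 s=1: L1-HIT | VC [9, 7]
  [10] addr=0x97 blk=9 s=1: VC-HIT | VC [13, 7]
  [11] addr=0xdb blk=13 s=1: VC-HIT | VC [9, 7]
  [12] addr=0xd9 blk=13 s=1: L1-HIT | VC [9, 7]
  [13] addr=0x90 blk=9 s=1: VC-HIT | VC [13, 7]
  [14] addr=0xd8 blk=13 s=1: VC-HIT | VC [9, 7]
  [15] addr=0xd6 blk=13 s=1: L1-HIT | VC [9, 7]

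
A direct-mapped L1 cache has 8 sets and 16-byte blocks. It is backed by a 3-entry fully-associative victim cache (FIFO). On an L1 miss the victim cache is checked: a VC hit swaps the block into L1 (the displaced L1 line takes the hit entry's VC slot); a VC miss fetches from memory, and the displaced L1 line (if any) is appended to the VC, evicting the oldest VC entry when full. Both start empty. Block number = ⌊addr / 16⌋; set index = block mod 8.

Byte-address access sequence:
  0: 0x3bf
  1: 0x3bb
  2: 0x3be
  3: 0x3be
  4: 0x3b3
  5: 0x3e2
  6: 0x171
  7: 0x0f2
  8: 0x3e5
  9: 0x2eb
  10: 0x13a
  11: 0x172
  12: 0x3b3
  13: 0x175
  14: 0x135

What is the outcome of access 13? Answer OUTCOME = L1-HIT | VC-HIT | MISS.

#0 0x3bf→b59/s3 MISS; vc=[]
#1 0x3bb→b59/s3 L1-HIT; vc=[]
#2 0x3be→b59/s3 L1-HIT; vc=[]
#3 0x3be→b59/s3 L1-HIT; vc=[]
#4 0x3b3→b59/s3 L1-HIT; vc=[]
#5 0x3e2→b62/s6 MISS; vc=[]
#6 0x171→b23/s7 MISS; vc=[]
#7 0xf2→b15/s7 MISS; vc=[23]
#8 0x3e5→b62/s6 L1-HIT; vc=[23]
#9 0x2eb→b46/s6 MISS; vc=[23,62]
#10 0x13a→b19/s3 MISS; vc=[23,62,59]
#11 0x172→b23/s7 VC-HIT; vc=[15,62,59]
#12 0x3b3→b59/s3 VC-HIT; vc=[15,62,19]
#13 0x175→b23/s7 L1-HIT; vc=[15,62,19]
#14 0x135→b19/s3 VC-HIT; vc=[15,62,59]

OUTCOME = L1-HIT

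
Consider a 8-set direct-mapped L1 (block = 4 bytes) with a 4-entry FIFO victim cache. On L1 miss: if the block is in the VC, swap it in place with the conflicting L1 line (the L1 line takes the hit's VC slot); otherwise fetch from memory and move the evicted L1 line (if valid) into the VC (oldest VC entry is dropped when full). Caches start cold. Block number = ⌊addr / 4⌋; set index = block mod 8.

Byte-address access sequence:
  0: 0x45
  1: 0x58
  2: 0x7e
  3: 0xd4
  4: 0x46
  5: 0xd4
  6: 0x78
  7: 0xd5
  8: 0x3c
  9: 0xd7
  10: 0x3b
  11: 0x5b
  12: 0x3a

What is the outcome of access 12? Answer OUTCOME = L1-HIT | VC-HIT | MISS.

#0 0x45→b17/s1 MISS; vc=[]
#1 0x58→b22/s6 MISS; vc=[]
#2 0x7e→b31/s7 MISS; vc=[]
#3 0xd4→b53/s5 MISS; vc=[]
#4 0x46→b17/s1 L1-HIT; vc=[]
#5 0xd4→b53/s5 L1-HIT; vc=[]
#6 0x78→b30/s6 MISS; vc=[22]
#7 0xd5→b53/s5 L1-HIT; vc=[22]
#8 0x3c→b15/s7 MISS; vc=[22,31]
#9 0xd7→b53/s5 L1-HIT; vc=[22,31]
#10 0x3b→b14/s6 MISS; vc=[22,31,30]
#11 0x5b→b22/s6 VC-HIT; vc=[14,31,30]
#12 0x3a→b14/s6 VC-HIT; vc=[22,31,30]

OUTCOME = VC-HIT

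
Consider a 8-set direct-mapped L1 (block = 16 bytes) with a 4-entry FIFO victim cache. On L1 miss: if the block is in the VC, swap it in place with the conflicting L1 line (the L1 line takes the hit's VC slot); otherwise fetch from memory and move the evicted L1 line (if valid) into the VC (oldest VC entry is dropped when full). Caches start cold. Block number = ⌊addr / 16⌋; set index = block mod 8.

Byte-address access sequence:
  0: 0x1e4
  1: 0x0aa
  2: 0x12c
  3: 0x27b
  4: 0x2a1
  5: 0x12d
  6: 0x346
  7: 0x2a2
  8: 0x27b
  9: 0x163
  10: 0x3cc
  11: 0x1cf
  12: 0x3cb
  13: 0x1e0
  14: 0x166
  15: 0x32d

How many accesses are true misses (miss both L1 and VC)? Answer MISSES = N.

  [0] addr=0x1e4 blk=30 s=6: MISS | VC []
  [1] addr=0xaa blk=10 s=2: MISS | VC []
  [2] addr=0x12c blk=18 s=2: MISS | VC [10]
  [3] addr=0x27b blk=39 s=7: MISS | VC [10]
  [4] addr=0x2a1 blk=42 s=2: MISS | VC [10, 18]
  [5] addr=0x12d blk=18 s=2: VC-HIT | VC [10, 42]
  [6] addr=0x346 blk=52 s=4: MISS | VC [10, 42]
  [7] addr=0x2a2 blk=42 s=2: VC-HIT | VC [10, 18]
  [8] addr=0x27b blk=39 s=7: L1-HIT | VC [10, 18]
  [9] addr=0x163 blk=22 s=6: MISS | VC [10, 18, 30]
  [10] addr=0x3cc blk=60 s=4: MISS | VC [10, 18, 30, 52]
  [11] addr=0x1cf blk=28 s=4: MISS | VC [18, 30, 52, 60]
  [12] addr=0x3cb blk=60 s=4: VC-HIT | VC [18, 30, 52, 28]
  [13] addr=0x1e0 blk=30 s=6: VC-HIT | VC [18, 22, 52, 28]
  [14] addr=0x166 blk=22 s=6: VC-HIT | VC [18, 30, 52, 28]
  [15] addr=0x32d blk=50 s=2: MISS | VC [30, 52, 28, 42]

MISSES = 10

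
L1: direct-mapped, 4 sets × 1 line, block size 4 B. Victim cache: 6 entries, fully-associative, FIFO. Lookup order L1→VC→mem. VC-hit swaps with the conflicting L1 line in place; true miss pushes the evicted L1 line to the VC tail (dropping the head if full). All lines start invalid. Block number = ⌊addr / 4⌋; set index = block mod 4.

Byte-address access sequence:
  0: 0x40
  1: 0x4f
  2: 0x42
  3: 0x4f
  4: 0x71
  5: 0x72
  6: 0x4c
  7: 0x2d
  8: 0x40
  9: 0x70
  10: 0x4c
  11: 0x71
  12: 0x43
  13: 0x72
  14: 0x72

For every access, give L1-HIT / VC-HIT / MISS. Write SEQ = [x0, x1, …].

SEQ = [MISS, MISS, L1-HIT, L1-HIT, MISS, L1-HIT, L1-HIT, MISS, VC-HIT, VC-HIT, VC-HIT, L1-HIT, VC-HIT, VC-HIT, L1-HIT]

  [0] addr=0x40 blk=16 s=0: MISS | VC []
  [1] addr=0x4f blk=19 s=3: MISS | VC []
  [2] addr=0x42 blk=16 s=0: L1-HIT | VC []
  [3] addr=0x4f blk=19 s=3: L1-HIT | VC []
  [4] addr=0x71 blk=28 s=0: MISS | VC [16]
  [5] addr=0x72 blk=28 s=0: L1-HIT | VC [16]
  [6] addr=0x4c blk=19 s=3: L1-HIT | VC [16]
  [7] addr=0x2d blk=11 s=3: MISS | VC [16, 19]
  [8] addr=0x40 blk=16 s=0: VC-HIT | VC [28, 19]
  [9] addr=0x70 blk=28 s=0: VC-HIT | VC [16, 19]
  [10] addr=0x4c blk=19 s=3: VC-HIT | VC [16, 11]
  [11] addr=0x71 blk=28 s=0: L1-HIT | VC [16, 11]
  [12] addr=0x43 blk=16 s=0: VC-HIT | VC [28, 11]
  [13] addr=0x72 blk=28 s=0: VC-HIT | VC [16, 11]
  [14] addr=0x72 blk=28 s=0: L1-HIT | VC [16, 11]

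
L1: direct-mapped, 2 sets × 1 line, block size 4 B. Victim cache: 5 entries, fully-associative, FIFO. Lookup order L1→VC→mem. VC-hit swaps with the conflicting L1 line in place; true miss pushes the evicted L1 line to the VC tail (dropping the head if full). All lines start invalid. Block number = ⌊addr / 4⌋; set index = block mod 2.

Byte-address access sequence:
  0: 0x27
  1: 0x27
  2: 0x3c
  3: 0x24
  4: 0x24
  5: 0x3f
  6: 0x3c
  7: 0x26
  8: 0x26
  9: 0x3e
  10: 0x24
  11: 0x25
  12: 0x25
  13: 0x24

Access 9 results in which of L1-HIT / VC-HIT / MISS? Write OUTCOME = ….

0: 0x27 (blk 9, set 1) → MISS  vc=[]
1: 0x27 (blk 9, set 1) → L1-HIT  vc=[]
2: 0x3c (blk 15, set 1) → MISS  vc=[9]
3: 0x24 (blk 9, set 1) → VC-HIT  vc=[15]
4: 0x24 (blk 9, set 1) → L1-HIT  vc=[15]
5: 0x3f (blk 15, set 1) → VC-HIT  vc=[9]
6: 0x3c (blk 15, set 1) → L1-HIT  vc=[9]
7: 0x26 (blk 9, set 1) → VC-HIT  vc=[15]
8: 0x26 (blk 9, set 1) → L1-HIT  vc=[15]
9: 0x3e (blk 15, set 1) → VC-HIT  vc=[9]
10: 0x24 (blk 9, set 1) → VC-HIT  vc=[15]
11: 0x25 (blk 9, set 1) → L1-HIT  vc=[15]
12: 0x25 (blk 9, set 1) → L1-HIT  vc=[15]
13: 0x24 (blk 9, set 1) → L1-HIT  vc=[15]

OUTCOME = VC-HIT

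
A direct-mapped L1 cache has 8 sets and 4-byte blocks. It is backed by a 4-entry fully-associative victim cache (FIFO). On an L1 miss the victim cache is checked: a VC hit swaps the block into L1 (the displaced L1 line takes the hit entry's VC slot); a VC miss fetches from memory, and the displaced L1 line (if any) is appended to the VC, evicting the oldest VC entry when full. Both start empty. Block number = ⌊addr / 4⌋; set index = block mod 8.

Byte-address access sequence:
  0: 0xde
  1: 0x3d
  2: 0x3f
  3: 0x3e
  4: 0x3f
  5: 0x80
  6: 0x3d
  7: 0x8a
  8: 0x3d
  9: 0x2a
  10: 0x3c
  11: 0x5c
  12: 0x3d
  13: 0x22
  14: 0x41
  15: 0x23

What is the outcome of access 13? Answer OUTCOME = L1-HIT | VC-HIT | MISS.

#0 0xde→b55/s7 MISS; vc=[]
#1 0x3d→b15/s7 MISS; vc=[55]
#2 0x3f→b15/s7 L1-HIT; vc=[55]
#3 0x3e→b15/s7 L1-HIT; vc=[55]
#4 0x3f→b15/s7 L1-HIT; vc=[55]
#5 0x80→b32/s0 MISS; vc=[55]
#6 0x3d→b15/s7 L1-HIT; vc=[55]
#7 0x8a→b34/s2 MISS; vc=[55]
#8 0x3d→b15/s7 L1-HIT; vc=[55]
#9 0x2a→b10/s2 MISS; vc=[55,34]
#10 0x3c→b15/s7 L1-HIT; vc=[55,34]
#11 0x5c→b23/s7 MISS; vc=[55,34,15]
#12 0x3d→b15/s7 VC-HIT; vc=[55,34,23]
#13 0x22→b8/s0 MISS; vc=[55,34,23,32]
#14 0x41→b16/s0 MISS; vc=[34,23,32,8]
#15 0x23→b8/s0 VC-HIT; vc=[34,23,32,16]

OUTCOME = MISS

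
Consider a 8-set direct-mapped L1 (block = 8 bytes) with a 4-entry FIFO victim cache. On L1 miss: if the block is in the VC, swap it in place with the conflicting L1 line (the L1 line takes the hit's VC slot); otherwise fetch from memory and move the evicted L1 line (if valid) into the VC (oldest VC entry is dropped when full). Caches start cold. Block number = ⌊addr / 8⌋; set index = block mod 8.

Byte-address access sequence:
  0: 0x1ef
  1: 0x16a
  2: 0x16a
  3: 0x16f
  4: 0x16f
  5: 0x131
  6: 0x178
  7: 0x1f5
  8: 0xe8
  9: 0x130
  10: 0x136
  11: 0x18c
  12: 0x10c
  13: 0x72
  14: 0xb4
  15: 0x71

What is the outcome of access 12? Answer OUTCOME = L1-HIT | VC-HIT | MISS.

OUTCOME = MISS

  [0] addr=0x1ef blk=61 s=5: MISS | VC []
  [1] addr=0x16a blk=45 s=5: MISS | VC [61]
  [2] addr=0x16a blk=45 s=5: L1-HIT | VC [61]
  [3] addr=0x16f blk=45 s=5: L1-HIT | VC [61]
  [4] addr=0x16f blk=45 s=5: L1-HIT | VC [61]
  [5] addr=0x131 blk=38 s=6: MISS | VC [61]
  [6] addr=0x178 blk=47 s=7: MISS | VC [61]
  [7] addr=0x1f5 blk=62 s=6: MISS | VC [61, 38]
  [8] addr=0xe8 blk=29 s=5: MISS | VC [61, 38, 45]
  [9] addr=0x130 blk=38 s=6: VC-HIT | VC [61, 62, 45]
  [10] addr=0x136 blk=38 s=6: L1-HIT | VC [61, 62, 45]
  [11] addr=0x18c blk=49 s=1: MISS | VC [61, 62, 45]
  [12] addr=0x10c blk=33 s=1: MISS | VC [61, 62, 45, 49]
  [13] addr=0x72 blk=14 s=6: MISS | VC [62, 45, 49, 38]
  [14] addr=0xb4 blk=22 s=6: MISS | VC [45, 49, 38, 14]
  [15] addr=0x71 blk=14 s=6: VC-HIT | VC [45, 49, 38, 22]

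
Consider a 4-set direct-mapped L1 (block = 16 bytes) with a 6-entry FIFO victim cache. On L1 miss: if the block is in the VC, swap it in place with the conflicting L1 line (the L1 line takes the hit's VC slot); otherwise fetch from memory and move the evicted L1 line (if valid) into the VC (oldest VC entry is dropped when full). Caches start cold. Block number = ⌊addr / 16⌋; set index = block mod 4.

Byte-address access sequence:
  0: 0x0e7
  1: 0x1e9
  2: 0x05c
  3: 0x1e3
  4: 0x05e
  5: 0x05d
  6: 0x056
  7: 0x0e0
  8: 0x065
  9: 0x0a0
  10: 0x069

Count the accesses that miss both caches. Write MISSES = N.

MISSES = 5

0: 0xe7 (blk 14, set 2) → MISS  vc=[]
1: 0x1e9 (blk 30, set 2) → MISS  vc=[14]
2: 0x5c (blk 5, set 1) → MISS  vc=[14]
3: 0x1e3 (blk 30, set 2) → L1-HIT  vc=[14]
4: 0x5e (blk 5, set 1) → L1-HIT  vc=[14]
5: 0x5d (blk 5, set 1) → L1-HIT  vc=[14]
6: 0x56 (blk 5, set 1) → L1-HIT  vc=[14]
7: 0xe0 (blk 14, set 2) → VC-HIT  vc=[30]
8: 0x65 (blk 6, set 2) → MISS  vc=[30, 14]
9: 0xa0 (blk 10, set 2) → MISS  vc=[30, 14, 6]
10: 0x69 (blk 6, set 2) → VC-HIT  vc=[30, 14, 10]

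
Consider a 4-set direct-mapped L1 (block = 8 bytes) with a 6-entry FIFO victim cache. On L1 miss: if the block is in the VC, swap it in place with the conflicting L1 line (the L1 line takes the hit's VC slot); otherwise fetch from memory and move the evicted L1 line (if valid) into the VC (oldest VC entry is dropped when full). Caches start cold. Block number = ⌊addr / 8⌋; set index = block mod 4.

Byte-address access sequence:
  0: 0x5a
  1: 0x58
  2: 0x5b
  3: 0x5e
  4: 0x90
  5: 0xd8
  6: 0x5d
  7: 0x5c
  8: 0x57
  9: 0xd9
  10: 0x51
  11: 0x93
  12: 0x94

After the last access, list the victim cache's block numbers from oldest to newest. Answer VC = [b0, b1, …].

VC = [11, 10]

#0 0x5a→b11/s3 MISS; vc=[]
#1 0x58→b11/s3 L1-HIT; vc=[]
#2 0x5b→b11/s3 L1-HIT; vc=[]
#3 0x5e→b11/s3 L1-HIT; vc=[]
#4 0x90→b18/s2 MISS; vc=[]
#5 0xd8→b27/s3 MISS; vc=[11]
#6 0x5d→b11/s3 VC-HIT; vc=[27]
#7 0x5c→b11/s3 L1-HIT; vc=[27]
#8 0x57→b10/s2 MISS; vc=[27,18]
#9 0xd9→b27/s3 VC-HIT; vc=[11,18]
#10 0x51→b10/s2 L1-HIT; vc=[11,18]
#11 0x93→b18/s2 VC-HIT; vc=[11,10]
#12 0x94→b18/s2 L1-HIT; vc=[11,10]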